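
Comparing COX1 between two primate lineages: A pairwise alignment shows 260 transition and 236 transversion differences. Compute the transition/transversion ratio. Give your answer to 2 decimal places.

R = 260/236 = 1.101694… ≈ 1.10 (to 2 d.p.).

1.10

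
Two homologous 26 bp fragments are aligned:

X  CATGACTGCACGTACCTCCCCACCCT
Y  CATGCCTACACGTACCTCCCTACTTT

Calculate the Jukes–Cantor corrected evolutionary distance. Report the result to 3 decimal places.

0.222

The sequences differ at 5 of 26 sites (5, 8, 21, 24, 25), so p = 5/26 ≈ 0.192308.
d = −(3/4) ln(1 − 4p/3) = −0.75 ln(1 − 0.256411) = −0.75 ln(0.743589)
  = −0.75 × (-0.296267) = 0.222200 substitutions/site.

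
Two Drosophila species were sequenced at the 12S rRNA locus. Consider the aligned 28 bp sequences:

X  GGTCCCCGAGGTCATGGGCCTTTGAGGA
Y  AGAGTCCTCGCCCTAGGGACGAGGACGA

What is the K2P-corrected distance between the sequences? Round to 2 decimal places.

Of 28 sites, 3 differences are transitions and 12 are transversions, so P = 3/28 ≈ 0.107143 and Q = 12/28 ≈ 0.428571.
Under the Kimura two-parameter model, d = −½ ln(1 − 2P − Q) − ¼ ln(1 − 2Q).
1 − 2P − Q = 0.357143, giving −½ ln(0.357143) = 0.514810.
1 − 2Q = 0.142858, giving −¼ ln(0.142858) = 0.486476.
d = 0.514810 + 0.486476 = 1.001286.

1.00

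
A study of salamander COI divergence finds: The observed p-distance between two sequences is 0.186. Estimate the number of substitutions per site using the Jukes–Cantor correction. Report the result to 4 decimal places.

0.2138

d = −(3/4) ln(1 − 4p/3) = −0.75 ln(1 − 0.248) = −0.75 ln(0.752)
  = −0.75 × (-0.285019) = 0.213764 substitutions/site.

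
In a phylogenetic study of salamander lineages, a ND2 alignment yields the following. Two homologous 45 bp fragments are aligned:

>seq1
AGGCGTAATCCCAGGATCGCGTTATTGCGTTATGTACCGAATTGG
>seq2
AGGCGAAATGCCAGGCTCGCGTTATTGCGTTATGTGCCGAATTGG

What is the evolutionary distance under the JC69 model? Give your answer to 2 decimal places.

0.09

The sequences differ at 4 of 45 sites (6, 10, 16, 36), so p = 4/45 ≈ 0.088889.
d = −(3/4) ln(1 − 4p/3) = −0.75 ln(1 − 0.118519) = −0.75 ln(0.881481)
  = −0.75 × (-0.126152) = 0.094614 substitutions/site.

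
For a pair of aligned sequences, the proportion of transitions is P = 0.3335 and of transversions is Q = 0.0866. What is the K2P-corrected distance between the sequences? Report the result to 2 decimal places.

0.75

Under the Kimura two-parameter model, d = −½ ln(1 − 2P − Q) − ¼ ln(1 − 2Q).
1 − 2P − Q = 0.2464, giving −½ ln(0.2464) = 0.700400.
1 − 2Q = 0.8268, giving −¼ ln(0.8268) = 0.047548.
d = 0.700400 + 0.047548 = 0.747948.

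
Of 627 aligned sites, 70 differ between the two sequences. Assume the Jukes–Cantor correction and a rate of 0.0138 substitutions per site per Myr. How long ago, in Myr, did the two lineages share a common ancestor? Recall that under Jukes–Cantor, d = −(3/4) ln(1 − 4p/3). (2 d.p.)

4.38

p = 70/627 ≈ 0.111643.
d = −(3/4) ln(1 − 4p/3) = −0.75 ln(1 − 0.148857) = −0.75 ln(0.851143)
  = −0.75 × (-0.161175) = 0.120881 substitutions/site.
Under a molecular clock d = 2μt, so t = d/(2μ) = 0.120881 / (2 × 0.0138) = 4.38 Myr.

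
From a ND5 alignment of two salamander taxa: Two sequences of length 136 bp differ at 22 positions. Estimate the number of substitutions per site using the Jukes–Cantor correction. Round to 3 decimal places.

p = 22/136 ≈ 0.161765.
d = −(3/4) ln(1 − 4p/3) = −0.75 ln(1 − 0.215687) = −0.75 ln(0.784313)
  = −0.75 × (-0.242947) = 0.182210 substitutions/site.

0.182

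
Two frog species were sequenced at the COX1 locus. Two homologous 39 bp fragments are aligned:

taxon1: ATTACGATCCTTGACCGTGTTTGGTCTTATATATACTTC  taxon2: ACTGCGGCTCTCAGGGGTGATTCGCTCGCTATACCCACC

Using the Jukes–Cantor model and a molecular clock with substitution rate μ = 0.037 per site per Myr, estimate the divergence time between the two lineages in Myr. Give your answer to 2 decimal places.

12.83

The sequences differ at 21 of 39 sites, so p = 21/39 ≈ 0.538462.
d = −(3/4) ln(1 − 4p/3) = −0.75 ln(1 − 0.717949) = −0.75 ln(0.282051)
  = −0.75 × (-1.265667) = 0.949250 substitutions/site.
Under a molecular clock d = 2μt, so t = d/(2μ) = 0.949250 / (2 × 0.037) = 12.83 Myr.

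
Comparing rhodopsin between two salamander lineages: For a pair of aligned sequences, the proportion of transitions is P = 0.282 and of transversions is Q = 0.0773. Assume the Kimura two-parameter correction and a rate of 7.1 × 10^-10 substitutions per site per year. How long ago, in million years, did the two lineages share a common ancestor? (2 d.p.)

390.58

Under the Kimura two-parameter model, d = −½ ln(1 − 2P − Q) − ¼ ln(1 − 2Q).
1 − 2P − Q = 0.3587, giving −½ ln(0.3587) = 0.512634.
1 − 2Q = 0.8454, giving −¼ ln(0.8454) = 0.041986.
d = 0.512634 + 0.041986 = 0.554620.
Under a molecular clock d = 2μt, so t = d/(2μ) = 0.554620 / (2 × 7.1 × 10^-10) = 390.58 million years.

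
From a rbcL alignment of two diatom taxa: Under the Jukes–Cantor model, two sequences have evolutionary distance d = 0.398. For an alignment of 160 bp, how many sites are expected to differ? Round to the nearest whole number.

49

Invert JC69: p = (3/4)(1 − e^(−4d/3)) = 0.75 × (1 − e^(-0.530667)) = 0.75 × (1 − 0.588213) = 0.308840.
Expected differing sites = pL ≈ 0.308840 × 160 = 49.4144 ≈ 49.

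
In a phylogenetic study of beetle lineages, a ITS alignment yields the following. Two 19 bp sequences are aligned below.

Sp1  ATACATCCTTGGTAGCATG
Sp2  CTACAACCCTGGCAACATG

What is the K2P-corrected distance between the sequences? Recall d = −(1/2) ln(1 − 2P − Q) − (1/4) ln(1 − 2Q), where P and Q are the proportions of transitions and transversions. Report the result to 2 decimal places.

0.33

Of 19 sites, 3 differences are transitions and 2 are transversions, so P = 3/19 ≈ 0.157895 and Q = 2/19 ≈ 0.105263.
Under the Kimura two-parameter model, d = −½ ln(1 − 2P − Q) − ¼ ln(1 − 2Q).
1 − 2P − Q = 0.578947, giving −½ ln(0.578947) = 0.273272.
1 − 2Q = 0.789474, giving −¼ ln(0.789474) = 0.059097.
d = 0.273272 + 0.059097 = 0.332369.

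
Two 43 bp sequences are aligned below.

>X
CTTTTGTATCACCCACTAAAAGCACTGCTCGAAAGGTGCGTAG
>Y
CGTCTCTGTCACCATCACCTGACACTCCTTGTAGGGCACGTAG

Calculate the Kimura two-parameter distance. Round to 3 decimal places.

Of 43 sites, 8 differences are transitions and 10 are transversions, so P = 8/43 ≈ 0.186047 and Q = 10/43 ≈ 0.232558.
Under the Kimura two-parameter model, d = −½ ln(1 − 2P − Q) − ¼ ln(1 − 2Q).
1 − 2P − Q = 0.395348, giving −½ ln(0.395348) = 0.463994.
1 − 2Q = 0.534884, giving −¼ ln(0.534884) = 0.156426.
d = 0.463994 + 0.156426 = 0.620420.

0.620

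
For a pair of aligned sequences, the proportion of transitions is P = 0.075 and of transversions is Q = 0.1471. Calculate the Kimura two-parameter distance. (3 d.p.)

0.263

Under the Kimura two-parameter model, d = −½ ln(1 − 2P − Q) − ¼ ln(1 − 2Q).
1 − 2P − Q = 0.7029, giving −½ ln(0.7029) = 0.176270.
1 − 2Q = 0.7058, giving −¼ ln(0.7058) = 0.087106.
d = 0.176270 + 0.087106 = 0.263376.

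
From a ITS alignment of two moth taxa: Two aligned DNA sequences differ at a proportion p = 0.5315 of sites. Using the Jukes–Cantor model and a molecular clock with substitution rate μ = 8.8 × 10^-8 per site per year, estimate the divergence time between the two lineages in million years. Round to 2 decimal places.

d = −(3/4) ln(1 − 4p/3) = −0.75 ln(1 − 0.708667) = −0.75 ln(0.291333)
  = −0.75 × (-1.233288) = 0.924966 substitutions/site.
Under a molecular clock d = 2μt, so t = d/(2μ) = 0.924966 / (2 × 8.8 × 10^-8) = 5.26 million years.

5.26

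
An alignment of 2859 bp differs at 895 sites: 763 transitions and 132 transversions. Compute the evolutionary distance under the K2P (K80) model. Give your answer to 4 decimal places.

0.4579

P = 763/2859 ≈ 0.266877 and Q = 132/2859 ≈ 0.04617.
Under the Kimura two-parameter model, d = −½ ln(1 − 2P − Q) − ¼ ln(1 − 2Q).
1 − 2P − Q = 0.420076, giving −½ ln(0.420076) = 0.433660.
1 − 2Q = 0.90766, giving −¼ ln(0.90766) = 0.024221.
d = 0.433660 + 0.024221 = 0.457881.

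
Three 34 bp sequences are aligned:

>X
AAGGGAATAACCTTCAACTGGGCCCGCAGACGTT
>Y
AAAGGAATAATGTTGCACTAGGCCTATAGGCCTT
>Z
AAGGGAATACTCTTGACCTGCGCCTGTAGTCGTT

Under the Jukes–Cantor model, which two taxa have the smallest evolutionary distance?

X–Y: 11/34 differ, p = 0.324, d = 0.423.
X–Z: 8/34 differ, p = 0.235, d = 0.282.
Y–Z: 10/34 differ, p = 0.294, d = 0.373.
The smallest distance is between X and Z.

X and Z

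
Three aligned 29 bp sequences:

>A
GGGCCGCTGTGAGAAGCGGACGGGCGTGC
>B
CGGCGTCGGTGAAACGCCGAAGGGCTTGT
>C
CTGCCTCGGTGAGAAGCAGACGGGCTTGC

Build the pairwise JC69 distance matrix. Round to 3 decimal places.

A–B: 10/29 sites differ → p ≈ 0.344828, d = −0.75 ln(1 − 0.459771) = 0.461822 ≈ 0.462.
A–C: 6/29 sites differ → p ≈ 0.206897, d = −0.75 ln(1 − 0.275863) = 0.242081 ≈ 0.242.
B–C: 7/29 sites differ → p ≈ 0.241379, d = −0.75 ln(1 − 0.321839) = 0.291278 ≈ 0.291.

d(A,B) = 0.462, d(A,C) = 0.242, d(B,C) = 0.291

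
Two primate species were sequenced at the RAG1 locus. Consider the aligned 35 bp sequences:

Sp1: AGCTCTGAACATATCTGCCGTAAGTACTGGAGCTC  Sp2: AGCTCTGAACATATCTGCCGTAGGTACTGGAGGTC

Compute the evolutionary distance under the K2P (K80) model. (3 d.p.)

0.060

Of 35 sites, 1 differences are transitions and 1 are transversions, so P = 1/35 ≈ 0.028571 and Q = 1/35 ≈ 0.028571.
Under the Kimura two-parameter model, d = −½ ln(1 − 2P − Q) − ¼ ln(1 − 2Q).
1 − 2P − Q = 0.914287, giving −½ ln(0.914287) = 0.044805.
1 − 2Q = 0.942858, giving −¼ ln(0.942858) = 0.014710.
d = 0.044805 + 0.014710 = 0.059515.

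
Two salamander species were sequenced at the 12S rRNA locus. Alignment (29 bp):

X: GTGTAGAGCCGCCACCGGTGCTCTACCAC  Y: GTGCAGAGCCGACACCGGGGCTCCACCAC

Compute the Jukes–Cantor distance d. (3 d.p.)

0.152

The sequences differ at 4 of 29 sites (4, 12, 19, 24), so p = 4/29 ≈ 0.137931.
d = −(3/4) ln(1 − 4p/3) = −0.75 ln(1 − 0.183908) = −0.75 ln(0.816092)
  = −0.75 × (-0.203228) = 0.152421 substitutions/site.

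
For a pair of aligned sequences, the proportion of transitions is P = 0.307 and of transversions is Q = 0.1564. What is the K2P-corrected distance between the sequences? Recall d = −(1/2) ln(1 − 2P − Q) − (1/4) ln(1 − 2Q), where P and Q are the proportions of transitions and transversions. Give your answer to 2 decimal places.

Under the Kimura two-parameter model, d = −½ ln(1 − 2P − Q) − ¼ ln(1 − 2Q).
1 − 2P − Q = 0.2296, giving −½ ln(0.2296) = 0.735708.
1 − 2Q = 0.6872, giving −¼ ln(0.6872) = 0.093782.
d = 0.735708 + 0.093782 = 0.829490.

0.83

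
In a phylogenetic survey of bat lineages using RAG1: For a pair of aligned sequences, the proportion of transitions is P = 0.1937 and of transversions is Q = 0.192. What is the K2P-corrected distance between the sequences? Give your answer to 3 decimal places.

Under the Kimura two-parameter model, d = −½ ln(1 − 2P − Q) − ¼ ln(1 − 2Q).
1 − 2P − Q = 0.4206, giving −½ ln(0.4206) = 0.433037.
1 − 2Q = 0.616, giving −¼ ln(0.616) = 0.121127.
d = 0.433037 + 0.121127 = 0.554164.

0.554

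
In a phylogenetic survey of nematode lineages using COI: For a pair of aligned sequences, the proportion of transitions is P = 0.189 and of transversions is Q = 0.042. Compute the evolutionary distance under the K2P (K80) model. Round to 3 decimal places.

Under the Kimura two-parameter model, d = −½ ln(1 − 2P − Q) − ¼ ln(1 − 2Q).
1 − 2P − Q = 0.58, giving −½ ln(0.58) = 0.272364.
1 − 2Q = 0.916, giving −¼ ln(0.916) = 0.021935.
d = 0.272364 + 0.021935 = 0.294299.

0.294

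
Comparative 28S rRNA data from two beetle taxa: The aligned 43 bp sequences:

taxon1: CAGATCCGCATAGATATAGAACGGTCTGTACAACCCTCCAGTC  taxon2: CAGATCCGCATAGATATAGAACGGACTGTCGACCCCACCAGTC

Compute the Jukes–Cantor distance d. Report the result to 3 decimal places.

0.126

The sequences differ at 5 of 43 sites (25, 30, 31, 33, 37), so p = 5/43 ≈ 0.116279.
d = −(3/4) ln(1 − 4p/3) = −0.75 ln(1 − 0.155039) = −0.75 ln(0.844961)
  = −0.75 × (-0.168465) = 0.126349 substitutions/site.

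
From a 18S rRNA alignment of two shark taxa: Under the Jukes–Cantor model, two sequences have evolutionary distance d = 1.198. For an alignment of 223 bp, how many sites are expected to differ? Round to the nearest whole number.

Invert JC69: p = (3/4)(1 − e^(−4d/3)) = 0.75 × (1 − e^(-1.597333)) = 0.75 × (1 − 0.202436) = 0.598173.
Expected differing sites = pL ≈ 0.598173 × 223 = 133.392579 ≈ 133.

133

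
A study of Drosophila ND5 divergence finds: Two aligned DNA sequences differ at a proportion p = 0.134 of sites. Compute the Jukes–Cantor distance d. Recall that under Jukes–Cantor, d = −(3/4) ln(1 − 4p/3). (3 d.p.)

0.148

d = −(3/4) ln(1 − 4p/3) = −0.75 ln(1 − 0.178667) = −0.75 ln(0.821333)
  = −0.75 × (-0.196827) = 0.147620 substitutions/site.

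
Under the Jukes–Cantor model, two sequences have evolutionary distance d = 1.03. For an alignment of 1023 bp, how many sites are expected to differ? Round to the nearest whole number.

Invert JC69: p = (3/4)(1 − e^(−4d/3)) = 0.75 × (1 − e^(-1.373333)) = 0.75 × (1 − 0.253261) = 0.560054.
Expected differing sites = pL ≈ 0.560054 × 1023 = 572.935242 ≈ 573.

573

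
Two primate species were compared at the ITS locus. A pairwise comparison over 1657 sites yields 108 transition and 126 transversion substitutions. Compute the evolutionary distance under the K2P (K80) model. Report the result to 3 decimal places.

0.157

P = 108/1657 ≈ 0.065178 and Q = 126/1657 ≈ 0.076041.
Under the Kimura two-parameter model, d = −½ ln(1 − 2P − Q) − ¼ ln(1 − 2Q).
1 − 2P − Q = 0.793603, giving −½ ln(0.793603) = 0.115586.
1 − 2Q = 0.847918, giving −¼ ln(0.847918) = 0.041243.
d = 0.115586 + 0.041243 = 0.156829.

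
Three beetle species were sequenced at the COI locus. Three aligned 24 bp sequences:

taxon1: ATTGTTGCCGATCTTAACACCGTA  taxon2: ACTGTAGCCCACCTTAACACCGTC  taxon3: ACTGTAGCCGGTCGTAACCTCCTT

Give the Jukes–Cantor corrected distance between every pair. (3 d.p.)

d(taxon1,taxon2) = 0.244, d(taxon1,taxon3) = 0.441, d(taxon2,taxon3) = 0.441

taxon1–taxon2: 5/24 sites differ → p ≈ 0.208333, d = −0.75 ln(1 − 0.277777) = 0.244066 ≈ 0.244.
taxon1–taxon3: 8/24 sites differ → p ≈ 0.333333, d = −0.75 ln(1 − 0.444444) = 0.440839 ≈ 0.441.
taxon2–taxon3: 8/24 sites differ → p ≈ 0.333333, d = −0.75 ln(1 − 0.444444) = 0.440839 ≈ 0.441.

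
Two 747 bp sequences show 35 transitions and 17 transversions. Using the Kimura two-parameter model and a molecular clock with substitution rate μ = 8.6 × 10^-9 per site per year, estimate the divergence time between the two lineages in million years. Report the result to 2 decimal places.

P = 35/747 ≈ 0.046854 and Q = 17/747 ≈ 0.022758.
Under the Kimura two-parameter model, d = −½ ln(1 − 2P − Q) − ¼ ln(1 − 2Q).
1 − 2P − Q = 0.883534, giving −½ ln(0.883534) = 0.061913.
1 − 2Q = 0.954484, giving −¼ ln(0.954484) = 0.011646.
d = 0.061913 + 0.011646 = 0.073559.
Under a molecular clock d = 2μt, so t = d/(2μ) = 0.073559 / (2 × 8.6 × 10^-9) = 4.28 million years.

4.28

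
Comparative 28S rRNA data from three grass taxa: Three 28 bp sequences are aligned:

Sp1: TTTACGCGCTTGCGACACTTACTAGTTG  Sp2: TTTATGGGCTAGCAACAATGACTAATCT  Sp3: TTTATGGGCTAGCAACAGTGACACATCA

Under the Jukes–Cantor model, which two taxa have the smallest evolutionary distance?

Sp1–Sp2: 9/28 differ, p = 0.321, d = 0.420.
Sp1–Sp3: 11/28 differ, p = 0.393, d = 0.556.
Sp2–Sp3: 4/28 differ, p = 0.143, d = 0.158.
The smallest distance is between Sp2 and Sp3.

Sp2 and Sp3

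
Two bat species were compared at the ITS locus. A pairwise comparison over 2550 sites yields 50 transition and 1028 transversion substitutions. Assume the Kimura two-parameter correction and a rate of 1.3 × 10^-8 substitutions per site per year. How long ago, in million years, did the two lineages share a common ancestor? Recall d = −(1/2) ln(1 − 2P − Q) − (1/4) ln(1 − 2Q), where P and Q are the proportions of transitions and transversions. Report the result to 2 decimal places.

27.01

P = 50/2550 ≈ 0.019608 and Q = 1028/2550 ≈ 0.403137.
Under the Kimura two-parameter model, d = −½ ln(1 − 2P − Q) − ¼ ln(1 − 2Q).
1 − 2P − Q = 0.557647, giving −½ ln(0.557647) = 0.292015.
1 − 2Q = 0.193726, giving −¼ ln(0.193726) = 0.410328.
d = 0.292015 + 0.410328 = 0.702343.
Under a molecular clock d = 2μt, so t = d/(2μ) = 0.702343 / (2 × 1.3 × 10^-8) = 27.01 million years.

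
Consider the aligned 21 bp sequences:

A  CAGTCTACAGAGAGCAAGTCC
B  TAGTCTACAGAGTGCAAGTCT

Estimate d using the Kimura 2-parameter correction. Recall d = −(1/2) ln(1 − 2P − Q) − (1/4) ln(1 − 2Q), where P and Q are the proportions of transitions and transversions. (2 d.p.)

0.16

Of 21 sites, 2 differences are transitions and 1 are transversions, so P = 2/21 ≈ 0.095238 and Q = 1/21 ≈ 0.047619.
Under the Kimura two-parameter model, d = −½ ln(1 − 2P − Q) − ¼ ln(1 − 2Q).
1 − 2P − Q = 0.761905, giving −½ ln(0.761905) = 0.135967.
1 − 2Q = 0.904762, giving −¼ ln(0.904762) = 0.025021.
d = 0.135967 + 0.025021 = 0.160988.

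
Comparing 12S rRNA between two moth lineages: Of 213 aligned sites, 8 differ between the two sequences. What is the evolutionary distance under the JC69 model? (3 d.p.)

0.039

p = 8/213 ≈ 0.037559.
d = −(3/4) ln(1 − 4p/3) = −0.75 ln(1 − 0.050079) = −0.75 ln(0.949921)
  = −0.75 × (-0.051376) = 0.038532 substitutions/site.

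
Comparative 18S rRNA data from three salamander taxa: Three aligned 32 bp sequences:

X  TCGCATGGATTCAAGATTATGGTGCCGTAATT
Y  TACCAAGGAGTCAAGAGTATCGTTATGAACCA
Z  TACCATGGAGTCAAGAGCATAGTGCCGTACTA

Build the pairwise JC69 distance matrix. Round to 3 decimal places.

X–Y: 13/32 sites differ → p = 0.40625, d = −0.75 ln(1 − 0.541667) = 0.585119 ≈ 0.585.
X–Z: 8/32 sites differ → p = 0.25, d = −0.75 ln(1 − 0.333333) = 0.304098 ≈ 0.304.
Y–Z: 8/32 sites differ → p = 0.25, d = −0.75 ln(1 − 0.333333) = 0.304098 ≈ 0.304.

d(X,Y) = 0.585, d(X,Z) = 0.304, d(Y,Z) = 0.304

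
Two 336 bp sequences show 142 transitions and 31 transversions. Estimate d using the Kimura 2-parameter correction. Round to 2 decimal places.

1.44

P = 142/336 ≈ 0.422619 and Q = 31/336 ≈ 0.092262.
Under the Kimura two-parameter model, d = −½ ln(1 − 2P − Q) − ¼ ln(1 − 2Q).
1 − 2P − Q = 0.0625, giving −½ ln(0.0625) = 1.386294.
1 − 2Q = 0.815476, giving −¼ ln(0.815476) = 0.050996.
d = 1.386294 + 0.050996 = 1.437290.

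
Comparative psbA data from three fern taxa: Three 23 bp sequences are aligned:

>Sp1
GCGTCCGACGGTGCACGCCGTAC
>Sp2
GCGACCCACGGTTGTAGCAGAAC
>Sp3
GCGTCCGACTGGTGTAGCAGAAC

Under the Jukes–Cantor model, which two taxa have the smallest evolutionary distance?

Sp2 and Sp3

Sp1–Sp2: 8/23 differ, p = 0.348, d = 0.467.
Sp1–Sp3: 8/23 differ, p = 0.348, d = 0.467.
Sp2–Sp3: 4/23 differ, p = 0.174, d = 0.198.
The smallest distance is between Sp2 and Sp3.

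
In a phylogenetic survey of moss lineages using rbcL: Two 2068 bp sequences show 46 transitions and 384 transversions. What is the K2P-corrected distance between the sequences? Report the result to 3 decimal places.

P = 46/2068 ≈ 0.022244 and Q = 384/2068 ≈ 0.185687.
Under the Kimura two-parameter model, d = −½ ln(1 − 2P − Q) − ¼ ln(1 − 2Q).
1 − 2P − Q = 0.769825, giving −½ ln(0.769825) = 0.130796.
1 − 2Q = 0.628626, giving −¼ ln(0.628626) = 0.116055.
d = 0.130796 + 0.116055 = 0.246851.

0.247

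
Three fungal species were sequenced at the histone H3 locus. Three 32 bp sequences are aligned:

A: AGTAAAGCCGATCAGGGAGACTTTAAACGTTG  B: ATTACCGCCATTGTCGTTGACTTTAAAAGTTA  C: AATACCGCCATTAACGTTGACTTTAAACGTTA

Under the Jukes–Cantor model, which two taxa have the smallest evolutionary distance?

B and C

A–B: 12/32 differ, p = 0.375, d = 0.520.
A–C: 10/32 differ, p = 0.313, d = 0.404.
B–C: 4/32 differ, p = 0.125, d = 0.137.
The smallest distance is between B and C.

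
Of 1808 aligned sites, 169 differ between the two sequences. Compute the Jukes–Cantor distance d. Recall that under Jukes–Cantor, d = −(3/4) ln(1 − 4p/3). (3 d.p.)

0.100

p = 169/1808 ≈ 0.093473.
d = −(3/4) ln(1 − 4p/3) = −0.75 ln(1 − 0.124631) = −0.75 ln(0.875369)
  = −0.75 × (-0.133110) = 0.099833 substitutions/site.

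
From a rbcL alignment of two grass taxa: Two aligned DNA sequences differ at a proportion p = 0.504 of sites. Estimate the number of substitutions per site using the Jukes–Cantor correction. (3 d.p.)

d = −(3/4) ln(1 − 4p/3) = −0.75 ln(1 − 0.672) = −0.75 ln(0.328)
  = −0.75 × (-1.114742) = 0.836057 substitutions/site.

0.836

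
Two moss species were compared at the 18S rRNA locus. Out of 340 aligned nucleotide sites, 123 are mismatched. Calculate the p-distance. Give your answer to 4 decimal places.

0.3618

p = 123/340 = 0.361764… ≈ 0.3618 (to 4 d.p.).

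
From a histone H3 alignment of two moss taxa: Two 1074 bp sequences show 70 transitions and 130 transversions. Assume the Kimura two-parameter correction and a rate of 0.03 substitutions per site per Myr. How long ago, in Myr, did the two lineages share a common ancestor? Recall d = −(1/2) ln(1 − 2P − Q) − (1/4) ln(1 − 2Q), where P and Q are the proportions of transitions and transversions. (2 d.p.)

3.57

P = 70/1074 ≈ 0.065177 and Q = 130/1074 ≈ 0.121043.
Under the Kimura two-parameter model, d = −½ ln(1 − 2P − Q) − ¼ ln(1 − 2Q).
1 − 2P − Q = 0.748603, giving −½ ln(0.748603) = 0.144773.
1 − 2Q = 0.757914, giving −¼ ln(0.757914) = 0.069296.
d = 0.144773 + 0.069296 = 0.214069.
Under a molecular clock d = 2μt, so t = d/(2μ) = 0.214069 / (2 × 0.03) = 3.57 Myr.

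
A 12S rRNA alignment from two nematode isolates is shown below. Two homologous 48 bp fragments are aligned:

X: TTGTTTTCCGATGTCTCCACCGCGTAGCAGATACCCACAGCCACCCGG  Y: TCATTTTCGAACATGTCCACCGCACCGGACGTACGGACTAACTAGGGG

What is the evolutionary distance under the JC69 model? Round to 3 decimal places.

0.708

The sequences differ at 22 of 48 sites, so p = 22/48 ≈ 0.458333.
d = −(3/4) ln(1 − 4p/3) = −0.75 ln(1 − 0.611111) = −0.75 ln(0.388889)
  = −0.75 × (-0.944461) = 0.708346 substitutions/site.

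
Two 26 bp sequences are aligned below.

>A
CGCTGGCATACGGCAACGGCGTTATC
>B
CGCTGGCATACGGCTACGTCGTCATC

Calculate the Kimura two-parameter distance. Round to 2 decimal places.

Of 26 sites, 1 differences are transitions and 2 are transversions, so P = 1/26 ≈ 0.038462 and Q = 2/26 ≈ 0.076923.
Under the Kimura two-parameter model, d = −½ ln(1 − 2P − Q) − ¼ ln(1 − 2Q).
1 − 2P − Q = 0.846153, giving −½ ln(0.846153) = 0.083528.
1 − 2Q = 0.846154, giving −¼ ln(0.846154) = 0.041763.
d = 0.083528 + 0.041763 = 0.125291.

0.13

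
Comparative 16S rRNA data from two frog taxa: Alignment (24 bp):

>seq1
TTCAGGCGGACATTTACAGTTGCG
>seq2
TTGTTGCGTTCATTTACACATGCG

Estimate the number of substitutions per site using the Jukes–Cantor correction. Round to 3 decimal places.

0.369

The sequences differ at 7 of 24 sites (3, 4, 5, 9, 10, 19, 20), so p = 7/24 ≈ 0.291667.
d = −(3/4) ln(1 − 4p/3) = −0.75 ln(1 − 0.388889) = −0.75 ln(0.611111)
  = −0.75 × (-0.492477) = 0.369358 substitutions/site.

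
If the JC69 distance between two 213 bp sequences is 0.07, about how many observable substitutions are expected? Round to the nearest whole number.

14

Invert JC69: p = (3/4)(1 − e^(−4d/3)) = 0.75 × (1 − e^(-0.093333)) = 0.75 × (1 − 0.910890) = 0.066833.
Expected differing sites = pL ≈ 0.066833 × 213 = 14.235429 ≈ 14.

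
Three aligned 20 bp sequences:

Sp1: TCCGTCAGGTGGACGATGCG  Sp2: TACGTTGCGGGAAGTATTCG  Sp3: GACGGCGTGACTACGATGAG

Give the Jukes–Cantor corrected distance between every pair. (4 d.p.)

Sp1–Sp2: 9/20 sites differ → p = 0.45, d = −0.75 ln(1 − 0.6) = 0.687218 ≈ 0.6872.
Sp1–Sp3: 9/20 sites differ → p = 0.45, d = −0.75 ln(1 − 0.6) = 0.687218 ≈ 0.6872.
Sp2–Sp3: 11/20 sites differ → p = 0.55, d = −0.75 ln(1 − 0.733333) = 0.991316 ≈ 0.9913.

d(Sp1,Sp2) = 0.6872, d(Sp1,Sp3) = 0.6872, d(Sp2,Sp3) = 0.9913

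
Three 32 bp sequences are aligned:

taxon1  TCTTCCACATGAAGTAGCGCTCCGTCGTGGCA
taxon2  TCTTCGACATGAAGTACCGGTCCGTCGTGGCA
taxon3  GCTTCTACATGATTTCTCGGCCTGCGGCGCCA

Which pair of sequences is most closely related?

taxon1–taxon2: 3/32 differ, p = 0.094, d = 0.100.
taxon1–taxon3: 13/32 differ, p = 0.406, d = 0.585.
taxon2–taxon3: 12/32 differ, p = 0.375, d = 0.520.
The smallest distance is between taxon1 and taxon2.

taxon1 and taxon2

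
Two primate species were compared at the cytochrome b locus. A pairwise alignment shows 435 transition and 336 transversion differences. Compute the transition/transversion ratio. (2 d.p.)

1.29

R = 435/336 = 1.294642… ≈ 1.29 (to 2 d.p.).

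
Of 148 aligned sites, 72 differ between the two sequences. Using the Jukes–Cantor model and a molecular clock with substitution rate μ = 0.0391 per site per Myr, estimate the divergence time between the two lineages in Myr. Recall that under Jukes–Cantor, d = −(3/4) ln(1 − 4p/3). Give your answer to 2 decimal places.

10.03

p = 72/148 ≈ 0.486486.
d = −(3/4) ln(1 − 4p/3) = −0.75 ln(1 − 0.648648) = −0.75 ln(0.351352)
  = −0.75 × (-1.045967) = 0.784475 substitutions/site.
Under a molecular clock d = 2μt, so t = d/(2μ) = 0.784475 / (2 × 0.0391) = 10.03 Myr.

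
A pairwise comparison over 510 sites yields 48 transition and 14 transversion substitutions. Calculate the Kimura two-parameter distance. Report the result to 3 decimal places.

0.136

P = 48/510 ≈ 0.094118 and Q = 14/510 ≈ 0.027451.
Under the Kimura two-parameter model, d = −½ ln(1 − 2P − Q) − ¼ ln(1 − 2Q).
1 − 2P − Q = 0.784313, giving −½ ln(0.784313) = 0.121474.
1 − 2Q = 0.945098, giving −¼ ln(0.945098) = 0.014117.
d = 0.121474 + 0.014117 = 0.135591.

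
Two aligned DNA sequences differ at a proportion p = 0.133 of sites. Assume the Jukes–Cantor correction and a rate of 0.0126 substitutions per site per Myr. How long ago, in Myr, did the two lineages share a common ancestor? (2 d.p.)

5.81

d = −(3/4) ln(1 − 4p/3) = −0.75 ln(1 − 0.177333) = −0.75 ln(0.822667)
  = −0.75 × (-0.195204) = 0.146403 substitutions/site.
Under a molecular clock d = 2μt, so t = d/(2μ) = 0.146403 / (2 × 0.0126) = 5.81 Myr.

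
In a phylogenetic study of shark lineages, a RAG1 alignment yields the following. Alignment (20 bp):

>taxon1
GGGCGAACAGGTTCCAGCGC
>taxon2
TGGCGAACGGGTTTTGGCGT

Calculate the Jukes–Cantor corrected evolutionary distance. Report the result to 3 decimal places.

0.383

The sequences differ at 6 of 20 sites (1, 9, 14, 15, 16, 20), so p = 6/20 = 0.3.
d = −(3/4) ln(1 − 4p/3) = −0.75 ln(1 − 0.4) = −0.75 ln(0.6)
  = −0.75 × (-0.510826) = 0.383120 substitutions/site.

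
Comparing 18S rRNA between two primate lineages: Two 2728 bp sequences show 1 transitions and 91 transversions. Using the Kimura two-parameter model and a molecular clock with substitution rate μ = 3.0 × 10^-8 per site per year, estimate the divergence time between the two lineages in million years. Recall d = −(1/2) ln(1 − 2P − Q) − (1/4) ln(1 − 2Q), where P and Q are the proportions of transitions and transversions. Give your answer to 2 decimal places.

P = 1/2728 ≈ 0.000367 and Q = 91/2728 ≈ 0.033358.
Under the Kimura two-parameter model, d = −½ ln(1 − 2P − Q) − ¼ ln(1 − 2Q).
1 − 2P − Q = 0.965908, giving −½ ln(0.965908) = 0.017343.
1 − 2Q = 0.933284, giving −¼ ln(0.933284) = 0.017261.
d = 0.017343 + 0.017261 = 0.034604.
Under a molecular clock d = 2μt, so t = d/(2μ) = 0.034604 / (2 × 3.0 × 10^-8) = 0.58 million years.

0.58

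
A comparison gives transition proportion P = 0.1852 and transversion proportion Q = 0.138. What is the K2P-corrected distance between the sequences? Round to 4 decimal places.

0.4358

Under the Kimura two-parameter model, d = −½ ln(1 − 2P − Q) − ¼ ln(1 − 2Q).
1 − 2P − Q = 0.4916, giving −½ ln(0.4916) = 0.355045.
1 − 2Q = 0.724, giving −¼ ln(0.724) = 0.080741.
d = 0.355045 + 0.080741 = 0.435786.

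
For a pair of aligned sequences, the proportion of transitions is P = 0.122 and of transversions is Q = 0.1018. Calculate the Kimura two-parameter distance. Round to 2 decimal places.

Under the Kimura two-parameter model, d = −½ ln(1 − 2P − Q) − ¼ ln(1 − 2Q).
1 − 2P − Q = 0.6542, giving −½ ln(0.6542) = 0.212171.
1 − 2Q = 0.7964, giving −¼ ln(0.7964) = 0.056913.
d = 0.212171 + 0.056913 = 0.269084.

0.27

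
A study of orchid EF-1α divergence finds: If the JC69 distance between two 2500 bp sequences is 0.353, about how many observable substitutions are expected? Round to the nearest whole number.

Invert JC69: p = (3/4)(1 − e^(−4d/3)) = 0.75 × (1 − e^(-0.470667)) = 0.75 × (1 − 0.624586) = 0.281561.
Expected differing sites = pL ≈ 0.281561 × 2500 = 703.9025 ≈ 704.

704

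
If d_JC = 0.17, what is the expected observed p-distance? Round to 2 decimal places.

p = (3/4)(1 − e^(−4d/3)) = 0.75 × (1 − e^(-0.226667)) = 0.75 × (1 − 0.797186) = 0.152111.

0.15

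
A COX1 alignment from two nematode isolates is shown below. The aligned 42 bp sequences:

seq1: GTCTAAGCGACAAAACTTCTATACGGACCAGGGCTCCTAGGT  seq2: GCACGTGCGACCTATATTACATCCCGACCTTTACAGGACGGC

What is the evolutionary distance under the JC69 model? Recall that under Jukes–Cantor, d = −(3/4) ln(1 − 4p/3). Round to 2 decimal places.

The sequences differ at 23 of 42 sites, so p = 23/42 ≈ 0.547619.
d = −(3/4) ln(1 − 4p/3) = −0.75 ln(1 − 0.730159) = −0.75 ln(0.269841)
  = −0.75 × (-1.309922) = 0.982442 substitutions/site.

0.98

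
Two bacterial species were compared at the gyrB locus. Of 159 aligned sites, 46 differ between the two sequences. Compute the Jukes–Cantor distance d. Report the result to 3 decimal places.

p = 46/159 ≈ 0.289308.
d = −(3/4) ln(1 − 4p/3) = −0.75 ln(1 − 0.385744) = −0.75 ln(0.614256)
  = −0.75 × (-0.487343) = 0.365507 substitutions/site.

0.366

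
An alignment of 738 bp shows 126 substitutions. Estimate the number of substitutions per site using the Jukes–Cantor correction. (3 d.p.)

p = 126/738 ≈ 0.170732.
d = −(3/4) ln(1 − 4p/3) = −0.75 ln(1 − 0.227643) = −0.75 ln(0.772357)
  = −0.75 × (-0.258308) = 0.193731 substitutions/site.

0.194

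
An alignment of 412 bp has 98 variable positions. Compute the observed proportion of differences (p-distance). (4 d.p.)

0.2379

p = 98/412 = 0.237864… ≈ 0.2379 (to 4 d.p.).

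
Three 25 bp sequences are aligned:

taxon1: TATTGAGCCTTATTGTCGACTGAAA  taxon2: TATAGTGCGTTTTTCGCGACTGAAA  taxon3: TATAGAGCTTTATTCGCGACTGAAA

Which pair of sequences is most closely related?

taxon2 and taxon3

taxon1–taxon2: 6/25 differ, p = 0.240, d = 0.289.
taxon1–taxon3: 4/25 differ, p = 0.160, d = 0.180.
taxon2–taxon3: 3/25 differ, p = 0.120, d = 0.131.
The smallest distance is between taxon2 and taxon3.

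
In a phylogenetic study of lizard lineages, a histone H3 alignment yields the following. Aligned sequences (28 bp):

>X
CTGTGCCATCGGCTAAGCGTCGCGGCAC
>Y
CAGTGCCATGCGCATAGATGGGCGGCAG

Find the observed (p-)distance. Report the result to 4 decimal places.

0.3571

The sequences differ at 10 of 28 positions (sites 2, 10, 11, 14, 15, 18, 19, 20, 21, 28).
p = 10/28 = 0.357142… ≈ 0.3571 (to 4 d.p.).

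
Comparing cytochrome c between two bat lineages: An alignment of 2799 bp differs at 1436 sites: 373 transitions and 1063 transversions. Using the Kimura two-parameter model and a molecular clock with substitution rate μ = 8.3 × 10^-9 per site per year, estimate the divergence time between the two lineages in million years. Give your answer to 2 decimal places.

52.77

P = 373/2799 ≈ 0.133262 and Q = 1063/2799 ≈ 0.379778.
Under the Kimura two-parameter model, d = −½ ln(1 − 2P − Q) − ¼ ln(1 − 2Q).
1 − 2P − Q = 0.353698, giving −½ ln(0.353698) = 0.519656.
1 − 2Q = 0.240444, giving −¼ ln(0.240444) = 0.356317.
d = 0.519656 + 0.356317 = 0.875973.
Under a molecular clock d = 2μt, so t = d/(2μ) = 0.875973 / (2 × 8.3 × 10^-9) = 52.77 million years.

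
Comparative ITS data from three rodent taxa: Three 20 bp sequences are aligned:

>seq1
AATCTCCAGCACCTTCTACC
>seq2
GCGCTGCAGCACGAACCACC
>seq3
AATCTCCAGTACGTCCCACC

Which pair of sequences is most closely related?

seq1 and seq3

seq1–seq2: 8/20 differ, p = 0.400, d = 0.572.
seq1–seq3: 4/20 differ, p = 0.200, d = 0.233.
seq2–seq3: 7/20 differ, p = 0.350, d = 0.471.
The smallest distance is between seq1 and seq3.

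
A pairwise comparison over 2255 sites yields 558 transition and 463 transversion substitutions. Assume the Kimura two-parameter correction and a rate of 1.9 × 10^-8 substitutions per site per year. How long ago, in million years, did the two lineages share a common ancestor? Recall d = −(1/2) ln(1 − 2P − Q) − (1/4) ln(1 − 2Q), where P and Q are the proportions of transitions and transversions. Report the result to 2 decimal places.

19.33

P = 558/2255 ≈ 0.24745 and Q = 463/2255 ≈ 0.205322.
Under the Kimura two-parameter model, d = −½ ln(1 − 2P − Q) − ¼ ln(1 − 2Q).
1 − 2P − Q = 0.299778, giving −½ ln(0.299778) = 0.602357.
1 − 2Q = 0.589356, giving −¼ ln(0.589356) = 0.132181.
d = 0.602357 + 0.132181 = 0.734538.
Under a molecular clock d = 2μt, so t = d/(2μ) = 0.734538 / (2 × 1.9 × 10^-8) = 19.33 million years.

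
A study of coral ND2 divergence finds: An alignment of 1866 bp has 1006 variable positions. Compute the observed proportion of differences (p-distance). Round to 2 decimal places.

p = 1006/1866 = 0.539121… ≈ 0.54 (to 2 d.p.).

0.54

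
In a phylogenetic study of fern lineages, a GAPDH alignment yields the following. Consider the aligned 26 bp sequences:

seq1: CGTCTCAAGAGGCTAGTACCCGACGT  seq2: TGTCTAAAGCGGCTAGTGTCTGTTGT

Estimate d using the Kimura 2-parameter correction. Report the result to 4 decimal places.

Of 26 sites, 5 differences are transitions and 3 are transversions, so P = 5/26 ≈ 0.192308 and Q = 3/26 ≈ 0.115385.
Under the Kimura two-parameter model, d = −½ ln(1 − 2P − Q) − ¼ ln(1 − 2Q).
1 − 2P − Q = 0.499999, giving −½ ln(0.499999) = 0.346575.
1 − 2Q = 0.76923, giving −¼ ln(0.76923) = 0.065591.
d = 0.346575 + 0.065591 = 0.412166.

0.4122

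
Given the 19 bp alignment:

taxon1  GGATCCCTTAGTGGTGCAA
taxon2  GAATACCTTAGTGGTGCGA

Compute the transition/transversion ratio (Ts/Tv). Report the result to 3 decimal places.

Transitions are A↔G and C↔T; transversions are all other mismatches.
Transitions: 2. Transversions: 1.
R = 2/1 = 2.000.

2.000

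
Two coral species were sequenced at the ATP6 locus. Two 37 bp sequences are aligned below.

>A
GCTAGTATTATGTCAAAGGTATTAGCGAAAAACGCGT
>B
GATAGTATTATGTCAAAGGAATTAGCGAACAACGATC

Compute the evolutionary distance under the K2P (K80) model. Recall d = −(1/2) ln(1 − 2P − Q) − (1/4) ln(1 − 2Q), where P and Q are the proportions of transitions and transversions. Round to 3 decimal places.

0.184

Of 37 sites, 1 differences are transitions and 5 are transversions, so P = 1/37 ≈ 0.027027 and Q = 5/37 ≈ 0.135135.
Under the Kimura two-parameter model, d = −½ ln(1 − 2P − Q) − ¼ ln(1 − 2Q).
1 − 2P − Q = 0.810811, giving −½ ln(0.810811) = 0.104860.
1 − 2Q = 0.72973, giving −¼ ln(0.72973) = 0.078770.
d = 0.104860 + 0.078770 = 0.183630.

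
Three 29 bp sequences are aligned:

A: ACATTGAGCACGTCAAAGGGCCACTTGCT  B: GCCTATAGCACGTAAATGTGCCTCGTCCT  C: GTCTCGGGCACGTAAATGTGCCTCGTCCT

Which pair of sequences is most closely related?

B and C

A–B: 10/29 differ, p = 0.345, d = 0.462.
A–C: 11/29 differ, p = 0.379, d = 0.529.
B–C: 4/29 differ, p = 0.138, d = 0.152.
The smallest distance is between B and C.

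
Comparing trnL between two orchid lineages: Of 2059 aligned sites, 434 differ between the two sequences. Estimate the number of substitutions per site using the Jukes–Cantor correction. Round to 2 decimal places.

0.25

p = 434/2059 ≈ 0.210782.
d = −(3/4) ln(1 − 4p/3) = −0.75 ln(1 − 0.281043) = −0.75 ln(0.718957)
  = −0.75 × (-0.329954) = 0.247466 substitutions/site.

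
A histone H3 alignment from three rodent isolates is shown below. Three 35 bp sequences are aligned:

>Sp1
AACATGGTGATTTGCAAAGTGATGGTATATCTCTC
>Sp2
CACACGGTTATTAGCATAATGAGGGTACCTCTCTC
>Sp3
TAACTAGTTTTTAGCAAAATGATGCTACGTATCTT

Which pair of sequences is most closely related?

Sp1–Sp2: 9/35 differ, p = 0.257, d = 0.315.
Sp1–Sp3: 13/35 differ, p = 0.371, d = 0.513.
Sp2–Sp3: 12/35 differ, p = 0.343, d = 0.458.
The smallest distance is between Sp1 and Sp2.

Sp1 and Sp2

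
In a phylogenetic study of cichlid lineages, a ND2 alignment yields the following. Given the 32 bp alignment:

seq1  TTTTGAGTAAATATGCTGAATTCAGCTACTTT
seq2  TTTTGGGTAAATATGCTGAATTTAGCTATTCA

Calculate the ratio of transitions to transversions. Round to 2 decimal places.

4.00

Transitions are A↔G and C↔T; transversions are all other mismatches.
Transitions: 4. Transversions: 1.
R = 4/1 = 4.00.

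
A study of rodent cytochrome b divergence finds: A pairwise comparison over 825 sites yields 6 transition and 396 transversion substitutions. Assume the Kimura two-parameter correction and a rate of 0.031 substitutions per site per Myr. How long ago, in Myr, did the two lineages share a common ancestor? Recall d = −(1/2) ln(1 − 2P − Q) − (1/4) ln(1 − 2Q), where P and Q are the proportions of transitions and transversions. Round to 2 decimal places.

18.48

P = 6/825 ≈ 0.007273 and Q = 396/825 = 0.48.
Under the Kimura two-parameter model, d = −½ ln(1 − 2P − Q) − ¼ ln(1 − 2Q).
1 − 2P − Q = 0.505454, giving −½ ln(0.505454) = 0.341149.
1 − 2Q = 0.04, giving −¼ ln(0.04) = 0.804719.
d = 0.341149 + 0.804719 = 1.145868.
Under a molecular clock d = 2μt, so t = d/(2μ) = 1.145868 / (2 × 0.031) = 18.48 Myr.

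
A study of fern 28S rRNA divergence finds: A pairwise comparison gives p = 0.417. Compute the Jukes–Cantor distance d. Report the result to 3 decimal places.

d = −(3/4) ln(1 − 4p/3) = −0.75 ln(1 − 0.556) = −0.75 ln(0.444)
  = −0.75 × (-0.811931) = 0.608948 substitutions/site.

0.609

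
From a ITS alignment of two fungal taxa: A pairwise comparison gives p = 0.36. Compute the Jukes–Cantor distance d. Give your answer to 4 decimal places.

d = −(3/4) ln(1 − 4p/3) = −0.75 ln(1 − 0.48) = −0.75 ln(0.52)
  = −0.75 × (-0.653926) = 0.490445 substitutions/site.

0.4904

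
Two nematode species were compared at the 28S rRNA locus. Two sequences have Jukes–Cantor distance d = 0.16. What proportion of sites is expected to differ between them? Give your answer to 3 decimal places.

0.144

p = (3/4)(1 − e^(−4d/3)) = 0.75 × (1 − e^(-0.213333)) = 0.75 × (1 − 0.807887) = 0.144085.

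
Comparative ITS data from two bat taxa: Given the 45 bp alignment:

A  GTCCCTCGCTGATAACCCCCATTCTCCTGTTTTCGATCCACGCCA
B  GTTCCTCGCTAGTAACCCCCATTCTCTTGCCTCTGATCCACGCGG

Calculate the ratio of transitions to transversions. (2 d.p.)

Transitions are A↔G and C↔T; transversions are all other mismatches.
Transitions: 9. Transversions: 1.
R = 9/1 = 9.00.

9.00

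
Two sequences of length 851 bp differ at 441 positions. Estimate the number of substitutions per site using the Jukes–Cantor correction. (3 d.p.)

0.881

p = 441/851 ≈ 0.518214.
d = −(3/4) ln(1 − 4p/3) = −0.75 ln(1 − 0.690952) = −0.75 ln(0.309048)
  = −0.75 × (-1.174259) = 0.880694 substitutions/site.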